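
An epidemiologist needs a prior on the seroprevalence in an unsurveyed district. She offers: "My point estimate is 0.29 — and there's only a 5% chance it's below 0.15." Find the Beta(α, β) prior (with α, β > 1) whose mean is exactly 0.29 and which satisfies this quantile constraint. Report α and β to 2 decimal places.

α ≈ 6.83, β ≈ 16.72

With mean 0.29 fixed, write α = 0.29s, β = 0.71s where s = α+β.
Need P(θ < 0.15) = 0.05 under Beta(0.29s, 0.71s). Normal approximation: (q−m)/√(m(1−m)/s) ≈ z_{0.05} = -1.64, so s ≈ 0.29·0.71·(-1.64)²/(0.15−0.29)² = 28.4.
At s = 28.4: P(θ<0.15) ≈ 0.034. Adjusting to match 0.05 gives s ≈ 23.55.
So α = 0.29·23.55 ≈ 6.83, β = 0.71·23.55 ≈ 16.72.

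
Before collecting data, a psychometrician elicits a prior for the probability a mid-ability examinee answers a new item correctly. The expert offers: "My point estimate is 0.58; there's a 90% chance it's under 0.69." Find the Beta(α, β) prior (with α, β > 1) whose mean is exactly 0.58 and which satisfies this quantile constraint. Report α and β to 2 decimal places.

α ≈ 18.58, β ≈ 13.46

With mean 0.58 fixed, write α = 0.58s, β = 0.42s where s = α+β.
Need P(θ < 0.69) = 0.9 under Beta(0.58s, 0.42s). Normal approximation: (q−m)/√(m(1−m)/s) ≈ z_{0.9} = 1.28, so s ≈ 0.58·0.42·(1.28)²/(0.69−0.58)² = 33.1.
At s = 33.1: P(θ<0.69) ≈ 0.904. Adjusting to match 0.9 gives s ≈ 32.04.
So α = 0.58·32.04 ≈ 18.58, β = 0.42·32.04 ≈ 13.46.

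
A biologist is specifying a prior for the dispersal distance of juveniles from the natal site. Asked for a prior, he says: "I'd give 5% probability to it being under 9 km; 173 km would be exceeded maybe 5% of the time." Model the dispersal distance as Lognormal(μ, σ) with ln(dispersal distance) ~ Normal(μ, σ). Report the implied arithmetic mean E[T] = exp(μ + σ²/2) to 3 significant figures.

If T ~ Lognormal(μ,σ) then ln T ~ Normal(μ,σ), so the p-quantile of ln T is μ + z_p·σ.
ln(9) = 2.197 and ln(173) = 5.153; z_{0.05} = -1.645, z_{0.95} = 1.645.
σ = (5.153 − 2.197)/(1.645 − (-1.645)) = 0.899.
μ = 2.197 − (-1.645)·0.899 = 3.675.
E[T] = exp(μ + σ²/2) = exp(3.675 + 0.4037) = 59.1 km.

E[T] ≈ 59.1 km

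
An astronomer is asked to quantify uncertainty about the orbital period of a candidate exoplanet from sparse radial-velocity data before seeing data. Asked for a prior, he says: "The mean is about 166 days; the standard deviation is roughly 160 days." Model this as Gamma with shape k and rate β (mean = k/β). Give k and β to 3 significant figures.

For Gamma(k, rate β): mean = k/β, variance = k/β², so CV = 1/√k.
CV = SD/mean = 160/166 = 0.9639, hence k = 1/CV² = 1.08.
Then β = k/mean = 1.08/166 = 0.00648.

k ≈ 1.08, β ≈ 0.00648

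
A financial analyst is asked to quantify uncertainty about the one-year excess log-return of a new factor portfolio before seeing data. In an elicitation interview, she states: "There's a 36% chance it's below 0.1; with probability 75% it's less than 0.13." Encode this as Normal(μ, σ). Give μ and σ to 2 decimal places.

The p-quantile of Normal(μ,σ) is μ + z_p·σ, with z_{0.36} = -0.3585 and z_{0.75} = 0.6745.
Eliminate σ: μ = (z₂·x₁ − z₁·x₂)/(z₂ − z₁) = (0.6745·0.1 − (-0.3585)·0.13)/1.033 = 0.11.
Then σ = (x₂ − x₁)/(z₂ − z₁) = (0.13 − 0.1)/1.033 = 0.03.

μ = 0.11, σ = 0.03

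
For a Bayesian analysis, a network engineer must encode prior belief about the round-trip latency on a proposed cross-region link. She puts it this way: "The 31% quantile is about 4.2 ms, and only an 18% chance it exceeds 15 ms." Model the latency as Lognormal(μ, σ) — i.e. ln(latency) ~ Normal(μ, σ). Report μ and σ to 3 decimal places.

μ ≈ 1.882, σ ≈ 0.902

If T ~ Lognormal(μ,σ) then ln T ~ Normal(μ,σ), so the p-quantile of ln T is μ + z_p·σ.
ln(4.2) = 1.435 and ln(15) = 2.708; z_{0.31} = -0.4959, z_{0.82} = 0.9154.
σ = (2.708 − 1.435)/(0.9154 − (-0.4959)) = 0.902.
μ = 1.435 − (-0.4959)·0.902 = 1.882.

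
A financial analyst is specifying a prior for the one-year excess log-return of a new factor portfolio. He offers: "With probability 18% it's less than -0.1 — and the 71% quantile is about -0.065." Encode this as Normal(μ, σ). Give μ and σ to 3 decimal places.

μ = -0.078, σ = 0.024

The p-quantile of Normal(μ,σ) is μ + z_p·σ, with z_{0.18} = -0.9154 and z_{0.71} = 0.5534.
Eliminate σ: μ = (z₂·x₁ − z₁·x₂)/(z₂ − z₁) = (0.5534·-0.1 − (-0.9154)·-0.065)/1.469 = -0.078.
Then σ = (x₂ − x₁)/(z₂ − z₁) = (-0.065 − -0.1)/1.469 = 0.024.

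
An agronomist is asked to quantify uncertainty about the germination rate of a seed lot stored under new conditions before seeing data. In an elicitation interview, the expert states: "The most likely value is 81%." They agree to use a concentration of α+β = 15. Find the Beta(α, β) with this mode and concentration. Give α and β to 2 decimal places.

For α,β > 1 the Beta mode is (α−1)/(α+β−2). With α+β = 15, the mode is (α−1)/13.
Set (α−1)/13 = 0.81 → α = 1 + 0.81·13 = 11.53.
β = 15 − α = 3.47.

α = 11.53, β = 3.47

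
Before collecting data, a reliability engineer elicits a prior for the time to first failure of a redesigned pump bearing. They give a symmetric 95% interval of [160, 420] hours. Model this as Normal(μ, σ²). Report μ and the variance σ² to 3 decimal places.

μ = 290.000, σ² = 4399.370

A symmetric 95% interval runs μ ± z·σ with z = 1.96.
Half-width = 130, so σ = 130/1.96 = 66.3277 and σ² = 4399.370.
μ is the interval midpoint, 290.000.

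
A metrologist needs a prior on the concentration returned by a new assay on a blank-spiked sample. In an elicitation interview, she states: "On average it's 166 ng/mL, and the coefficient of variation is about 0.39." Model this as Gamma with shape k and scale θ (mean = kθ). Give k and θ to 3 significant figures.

k ≈ 6.57, θ ≈ 25.2

For Gamma(k, scale θ): mean = kθ, variance = kθ², so CV = 1/√k.
CV = 0.39, hence k = 1/CV² = 6.57.
Then θ = mean/k = 166/6.57 = 25.2.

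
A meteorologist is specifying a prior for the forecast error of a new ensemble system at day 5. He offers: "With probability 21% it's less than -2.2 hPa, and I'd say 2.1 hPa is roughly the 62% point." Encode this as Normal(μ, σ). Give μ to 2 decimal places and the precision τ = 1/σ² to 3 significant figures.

The p-quantile of Normal(μ,σ) is μ + z_p·σ, with z_{0.21} = -0.8064 and z_{0.62} = 0.3055.
Eliminate σ: μ = (z₂·x₁ − z₁·x₂)/(z₂ − z₁) = (0.3055·-2.2 − (-0.8064)·2.1)/1.112 = 0.92.
Then σ = (x₂ − x₁)/(z₂ − z₁) = (2.1 − -2.2)/1.112 = 3.87.
Precision τ = 1/σ² = 1/3.867² = 0.0669.

μ = 0.92, τ = 0.0669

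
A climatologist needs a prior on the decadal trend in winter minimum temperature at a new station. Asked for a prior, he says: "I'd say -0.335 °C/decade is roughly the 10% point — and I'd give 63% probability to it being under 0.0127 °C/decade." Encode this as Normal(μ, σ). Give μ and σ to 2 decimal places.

For Normal(μ,σ), the p-quantile is μ + z_p·σ. Here z_{0.1} = -1.282, z_{0.63} = 0.3319.
So -0.335 = μ − 1.282σ and 0.0127 = μ + 0.3319σ.
Subtracting: σ = (0.0127 − -0.335)/(0.3319 − (-1.282)) = 0.22.
Then μ = -0.335 − (-1.282)·0.22 = -0.06.

μ = -0.06, σ = 0.22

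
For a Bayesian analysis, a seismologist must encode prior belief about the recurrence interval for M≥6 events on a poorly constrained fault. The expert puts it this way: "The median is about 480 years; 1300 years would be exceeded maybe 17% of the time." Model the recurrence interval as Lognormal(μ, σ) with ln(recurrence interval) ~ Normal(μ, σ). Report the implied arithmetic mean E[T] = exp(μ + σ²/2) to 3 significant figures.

If T ~ Lognormal(μ,σ) then ln T ~ Normal(μ,σ), so the p-quantile of ln T is μ + z_p·σ.
ln(480) = 6.174 and ln(1300) = 7.17; z_{0.5} = 0, z_{0.83} = 0.9542.
σ = (7.17 − 6.174)/(0.9542 − (0)) = 1.044.
μ = 6.174 − (0)·1.044 = 6.174.
E[T] = exp(μ + σ²/2) = exp(6.174 + 0.5452) = 828 years.

E[T] ≈ 828 years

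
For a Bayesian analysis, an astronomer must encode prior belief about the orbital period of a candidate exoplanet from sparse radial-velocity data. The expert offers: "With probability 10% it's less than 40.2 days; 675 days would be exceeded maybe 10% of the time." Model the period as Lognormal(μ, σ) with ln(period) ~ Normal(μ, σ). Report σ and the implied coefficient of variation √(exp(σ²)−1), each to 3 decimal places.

σ ≈ 1.101, CV ≈ 1.535

If T ~ Lognormal(μ,σ) then ln T ~ Normal(μ,σ), so the p-quantile of ln T is μ + z_p·σ.
ln(40.2) = 3.694 and ln(675) = 6.515; z_{0.1} = -1.282, z_{0.9} = 1.282.
σ = (6.515 − 3.694)/(1.282 − (-1.282)) = 1.101.
μ = 3.694 − (-1.282)·1.101 = 5.104.
CV = √(exp(σ²)−1) = √(exp(1.2112)−1) = 1.535.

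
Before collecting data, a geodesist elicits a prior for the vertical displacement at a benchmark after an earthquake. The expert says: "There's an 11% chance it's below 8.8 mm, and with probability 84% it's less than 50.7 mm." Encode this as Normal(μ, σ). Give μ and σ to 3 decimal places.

μ = 31.939, σ = 18.865

The p-quantile of Normal(μ,σ) is μ + z_p·σ, with z_{0.11} = -1.227 and z_{0.84} = 0.9945.
Eliminate σ: μ = (z₂·x₁ − z₁·x₂)/(z₂ − z₁) = (0.9945·8.8 − (-1.227)·50.7)/2.221 = 31.939.
Then σ = (x₂ − x₁)/(z₂ − z₁) = (50.7 − 8.8)/2.221 = 18.865.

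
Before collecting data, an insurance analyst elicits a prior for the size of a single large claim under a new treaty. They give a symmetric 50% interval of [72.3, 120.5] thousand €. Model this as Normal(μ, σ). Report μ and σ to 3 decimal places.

A symmetric 50% interval runs μ ± z·σ with z = 0.6745.
Half-width = 24.1, so σ = 24.1/0.6745 = 35.731.
μ is the interval midpoint, 96.400.

μ = 96.400, σ = 35.731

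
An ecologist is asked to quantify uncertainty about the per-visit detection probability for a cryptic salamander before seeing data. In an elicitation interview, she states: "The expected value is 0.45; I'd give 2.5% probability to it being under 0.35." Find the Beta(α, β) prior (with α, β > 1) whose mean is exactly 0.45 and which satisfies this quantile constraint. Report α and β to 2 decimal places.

With mean 0.45 fixed, write α = 0.45s, β = 0.55s where s = α+β.
Need P(θ < 0.35) = 0.025 under Beta(0.45s, 0.55s). Normal approximation: (q−m)/√(m(1−m)/s) ≈ z_{0.025} = -1.96, so s ≈ 0.45·0.55·(-1.96)²/(0.35−0.45)² = 95.1.
At s = 95.1: P(θ<0.35) ≈ 0.023. Adjusting to match 0.025 gives s ≈ 91.70.
So α = 0.45·91.70 ≈ 41.26, β = 0.55·91.70 ≈ 50.43.

α ≈ 41.26, β ≈ 50.43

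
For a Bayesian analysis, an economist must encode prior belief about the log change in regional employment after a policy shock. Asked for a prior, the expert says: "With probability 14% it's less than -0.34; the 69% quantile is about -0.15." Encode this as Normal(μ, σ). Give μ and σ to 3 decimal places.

For Normal(μ,σ), the p-quantile is μ + z_p·σ. Here z_{0.14} = -1.08, z_{0.69} = 0.4959.
So -0.34 = μ − 1.08σ and -0.15 = μ + 0.4959σ.
Subtracting: σ = (-0.15 − -0.34)/(0.4959 − (-1.08)) = 0.121.
Then μ = -0.34 − (-1.08)·0.121 = -0.210.

μ = -0.210, σ = 0.121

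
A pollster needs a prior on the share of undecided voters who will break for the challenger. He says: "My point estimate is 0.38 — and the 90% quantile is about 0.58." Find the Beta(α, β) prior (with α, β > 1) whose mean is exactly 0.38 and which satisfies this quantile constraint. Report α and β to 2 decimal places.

α ≈ 3.74, β ≈ 6.10

With mean 0.38 fixed, write α = 0.38s, β = 0.62s where s = α+β.
Need P(θ < 0.58) = 0.9 under Beta(0.38s, 0.62s). Normal approximation: (q−m)/√(m(1−m)/s) ≈ z_{0.9} = 1.28, so s ≈ 0.38·0.62·(1.28)²/(0.58−0.38)² = 9.7.
At s = 9.7: P(θ<0.58) ≈ 0.898. Adjusting to match 0.9 gives s ≈ 9.84.
So α = 0.38·9.84 ≈ 3.74, β = 0.62·9.84 ≈ 6.10.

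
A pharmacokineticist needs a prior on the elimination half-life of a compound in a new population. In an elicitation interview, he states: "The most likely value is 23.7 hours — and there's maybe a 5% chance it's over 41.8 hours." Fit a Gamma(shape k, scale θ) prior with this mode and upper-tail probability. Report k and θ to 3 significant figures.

Gamma(k,θ) with k>1 has mode (k−1)θ, so θ = 23.7/(k−1).
Need P(X < 41.8) = 0.95 with θ tied to k this way. Start at k = 2, θ = 23.7: P(X<41.8) ≈ 0.526.
Too low — raise k to concentrate. Iterating converges to k ≈ 9.66.
Then θ = 23.7/(9.66−1) ≈ 2.74.

k ≈ 9.66, θ ≈ 2.74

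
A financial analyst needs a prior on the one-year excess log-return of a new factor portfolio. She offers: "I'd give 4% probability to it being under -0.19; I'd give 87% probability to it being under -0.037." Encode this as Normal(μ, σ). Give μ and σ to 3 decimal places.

μ = -0.097, σ = 0.053

The p-quantile of Normal(μ,σ) is μ + z_p·σ, with z_{0.04} = -1.751 and z_{0.87} = 1.126.
Eliminate σ: μ = (z₂·x₁ − z₁·x₂)/(z₂ − z₁) = (1.126·-0.19 − (-1.751)·-0.037)/2.877 = -0.097.
Then σ = (x₂ − x₁)/(z₂ − z₁) = (-0.037 − -0.19)/2.877 = 0.053.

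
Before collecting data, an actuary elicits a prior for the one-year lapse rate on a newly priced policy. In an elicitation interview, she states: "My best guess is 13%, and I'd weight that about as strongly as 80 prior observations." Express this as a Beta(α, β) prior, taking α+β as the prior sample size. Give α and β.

Under the effective-sample-size interpretation, Beta(α, β) has prior mean α/(α+β) and prior sample size α+β.
So α+β = 80 and α/(α+β) = 0.13, giving α = 0.13·80 = 10.4 and β = 80 − 10.4 = 69.6.

α = 10.4, β = 69.6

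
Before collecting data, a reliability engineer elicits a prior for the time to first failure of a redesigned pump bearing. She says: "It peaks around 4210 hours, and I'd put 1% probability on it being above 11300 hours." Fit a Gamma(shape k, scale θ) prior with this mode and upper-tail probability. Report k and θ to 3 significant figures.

k ≈ 5.74, θ ≈ 888

Gamma(k,θ) with k>1 has mode (k−1)θ, so θ = 4210/(k−1).
Need P(X < 11300) = 0.99 with θ tied to k this way. Start at k = 2, θ = 4210: P(X<11300) ≈ 0.748.
Too low — raise k to concentrate. Iterating converges to k ≈ 5.74.
Then θ = 4210/(5.74−1) ≈ 888.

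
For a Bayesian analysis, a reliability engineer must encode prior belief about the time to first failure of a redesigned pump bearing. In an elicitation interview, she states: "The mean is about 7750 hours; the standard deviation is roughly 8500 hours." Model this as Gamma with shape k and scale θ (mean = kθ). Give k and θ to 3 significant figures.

For Gamma(k, scale θ): mean = kθ, variance = kθ², so CV = 1/√k.
CV = SD/mean = 8500/7750 = 1.097, hence k = 1/CV² = 0.831.
Then θ = mean/k = 7750/0.831 = 9320.

k ≈ 0.831, θ ≈ 9320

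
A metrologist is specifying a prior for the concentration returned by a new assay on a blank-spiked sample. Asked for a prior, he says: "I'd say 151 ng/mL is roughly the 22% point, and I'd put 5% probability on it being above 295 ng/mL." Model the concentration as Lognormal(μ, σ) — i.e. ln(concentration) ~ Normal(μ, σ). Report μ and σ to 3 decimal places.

If T ~ Lognormal(μ,σ) then ln T ~ Normal(μ,σ), so the p-quantile of ln T is μ + z_p·σ.
ln(151) = 5.017 and ln(295) = 5.687; z_{0.22} = -0.7722, z_{0.95} = 1.645.
σ = (5.687 − 5.017)/(1.645 − (-0.7722)) = 0.277.
μ = 5.017 − (-0.7722)·0.277 = 5.231.

μ ≈ 5.231, σ ≈ 0.277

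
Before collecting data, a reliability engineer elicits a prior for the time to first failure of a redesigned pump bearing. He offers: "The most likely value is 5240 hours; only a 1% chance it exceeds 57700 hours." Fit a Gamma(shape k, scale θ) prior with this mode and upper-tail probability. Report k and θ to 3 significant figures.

Gamma(k,θ) with k>1 has mode (k−1)θ, so θ = 5240/(k−1).
Need P(X < 57700) = 0.99 with θ tied to k this way. Start at k = 2, θ = 5240: P(X<57700) ≈ 1.000.
Too high — lower k to spread out. Iterating converges to k ≈ 1.52.
Then θ = 5240/(1.52−1) ≈ 10100.

k ≈ 1.52, θ ≈ 10100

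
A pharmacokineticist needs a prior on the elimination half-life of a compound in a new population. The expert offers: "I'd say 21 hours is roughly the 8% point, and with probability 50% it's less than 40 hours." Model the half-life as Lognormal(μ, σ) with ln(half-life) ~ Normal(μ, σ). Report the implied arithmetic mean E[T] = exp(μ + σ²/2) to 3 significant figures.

If T ~ Lognormal(μ,σ) then ln T ~ Normal(μ,σ), so the p-quantile of ln T is μ + z_p·σ.
ln(21) = 3.045 and ln(40) = 3.689; z_{0.08} = -1.405, z_{0.5} = 0.
σ = (3.689 − 3.045)/(0 − (-1.405)) = 0.459.
μ = 3.045 − (-1.405)·0.459 = 3.689.
E[T] = exp(μ + σ²/2) = exp(3.689 + 0.1052) = 44.4 hours.

E[T] ≈ 44.4 hours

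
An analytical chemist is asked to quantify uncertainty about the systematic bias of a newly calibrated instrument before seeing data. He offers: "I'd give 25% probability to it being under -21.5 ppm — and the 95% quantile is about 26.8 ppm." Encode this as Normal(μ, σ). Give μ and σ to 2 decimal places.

μ = -7.45, σ = 20.82

For Normal(μ,σ), the p-quantile is μ + z_p·σ. Here z_{0.25} = -0.6745, z_{0.95} = 1.645.
So -21.5 = μ − 0.6745σ and 26.8 = μ + 1.645σ.
Subtracting: σ = (26.8 − -21.5)/(1.645 − (-0.6745)) = 20.82.
Then μ = -21.5 − (-0.6745)·20.82 = -7.45.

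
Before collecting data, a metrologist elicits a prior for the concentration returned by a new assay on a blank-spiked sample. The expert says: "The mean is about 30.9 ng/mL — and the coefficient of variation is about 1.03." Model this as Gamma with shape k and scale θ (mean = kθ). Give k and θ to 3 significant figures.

k ≈ 0.943, θ ≈ 32.8

For Gamma(k, scale θ): mean = kθ, variance = kθ², so CV = 1/√k.
CV = 1.03, hence k = 1/CV² = 0.943.
Then θ = mean/k = 30.9/0.943 = 32.8.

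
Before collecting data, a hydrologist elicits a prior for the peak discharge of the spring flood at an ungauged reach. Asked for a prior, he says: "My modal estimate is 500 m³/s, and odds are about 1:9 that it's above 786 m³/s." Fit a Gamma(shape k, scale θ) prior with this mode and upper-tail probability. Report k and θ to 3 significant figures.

k ≈ 10.2, θ ≈ 54.6

Gamma(k,θ) with k>1 has mode (k−1)θ, so θ = 500/(k−1).
Need P(X < 786) = 0.9 with θ tied to k this way. Start at k = 2, θ = 500: P(X<786) ≈ 0.466.
Too low — raise k to concentrate. Iterating converges to k ≈ 10.2.
Then θ = 500/(10.2−1) ≈ 54.6.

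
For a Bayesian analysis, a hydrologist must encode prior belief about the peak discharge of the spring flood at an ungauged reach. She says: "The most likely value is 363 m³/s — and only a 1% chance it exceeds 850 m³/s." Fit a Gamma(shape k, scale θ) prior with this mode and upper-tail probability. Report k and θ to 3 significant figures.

Gamma(k,θ) with k>1 has mode (k−1)θ, so θ = 363/(k−1).
Need P(X < 850) = 0.99 with θ tied to k this way. Start at k = 2, θ = 363: P(X<850) ≈ 0.679.
Too low — raise k to concentrate. Iterating converges to k ≈ 7.58.
Then θ = 363/(7.58−1) ≈ 55.2.

k ≈ 7.58, θ ≈ 55.2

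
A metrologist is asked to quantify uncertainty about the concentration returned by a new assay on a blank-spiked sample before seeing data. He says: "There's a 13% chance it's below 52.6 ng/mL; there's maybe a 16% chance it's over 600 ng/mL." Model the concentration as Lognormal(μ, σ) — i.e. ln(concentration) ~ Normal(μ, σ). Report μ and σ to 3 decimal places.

μ ≈ 5.256, σ ≈ 1.148

If T ~ Lognormal(μ,σ) then ln T ~ Normal(μ,σ), so the p-quantile of ln T is μ + z_p·σ.
ln(52.6) = 3.963 and ln(600) = 6.397; z_{0.13} = -1.126, z_{0.84} = 0.9945.
σ = (6.397 − 3.963)/(0.9945 − (-1.126)) = 1.148.
μ = 3.963 − (-1.126)·1.148 = 5.256.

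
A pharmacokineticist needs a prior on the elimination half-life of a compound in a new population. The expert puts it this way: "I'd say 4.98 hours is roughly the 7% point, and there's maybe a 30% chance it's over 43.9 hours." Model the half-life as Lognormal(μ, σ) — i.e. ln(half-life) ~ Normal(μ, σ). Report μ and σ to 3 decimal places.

If T ~ Lognormal(μ,σ) then ln T ~ Normal(μ,σ), so the p-quantile of ln T is μ + z_p·σ.
ln(4.98) = 1.605 and ln(43.9) = 3.782; z_{0.07} = -1.476, z_{0.7} = 0.5244.
σ = (3.782 − 1.605)/(0.5244 − (-1.476)) = 1.088.
μ = 1.605 − (-1.476)·1.088 = 3.211.

μ ≈ 3.211, σ ≈ 1.088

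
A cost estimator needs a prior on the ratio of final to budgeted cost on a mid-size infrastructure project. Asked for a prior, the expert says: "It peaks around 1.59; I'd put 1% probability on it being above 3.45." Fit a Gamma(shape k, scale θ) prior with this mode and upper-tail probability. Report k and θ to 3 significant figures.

Gamma(k,θ) with k>1 has mode (k−1)θ, so θ = 1.59/(k−1).
Need P(X < 3.45) = 0.99 with θ tied to k this way. Start at k = 2, θ = 1.59: P(X<3.45) ≈ 0.638.
Too low — raise k to concentrate. Iterating converges to k ≈ 9.06.
Then θ = 1.59/(9.06−1) ≈ 0.197.

k ≈ 9.06, θ ≈ 0.197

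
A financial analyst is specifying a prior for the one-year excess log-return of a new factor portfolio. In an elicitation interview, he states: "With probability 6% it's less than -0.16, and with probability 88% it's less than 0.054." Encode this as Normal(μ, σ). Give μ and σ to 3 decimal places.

The p-quantile of Normal(μ,σ) is μ + z_p·σ, with z_{0.06} = -1.555 and z_{0.88} = 1.175.
Eliminate σ: μ = (z₂·x₁ − z₁·x₂)/(z₂ − z₁) = (1.175·-0.16 − (-1.555)·0.054)/2.73 = -0.038.
Then σ = (x₂ − x₁)/(z₂ − z₁) = (0.054 − -0.16)/2.73 = 0.078.

μ = -0.038, σ = 0.078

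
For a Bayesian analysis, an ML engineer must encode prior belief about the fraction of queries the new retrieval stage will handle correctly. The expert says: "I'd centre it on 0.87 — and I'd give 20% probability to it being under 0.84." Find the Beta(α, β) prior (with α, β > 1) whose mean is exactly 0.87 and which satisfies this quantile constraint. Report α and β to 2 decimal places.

α ≈ 71.84, β ≈ 10.73

With mean 0.87 fixed, write α = 0.87s, β = 0.13s where s = α+β.
Need P(θ < 0.84) = 0.2 under Beta(0.87s, 0.13s). Normal approximation: (q−m)/√(m(1−m)/s) ≈ z_{0.2} = -0.842, so s ≈ 0.87·0.13·(-0.842)²/(0.84−0.87)² = 89.0.
At s = 89.0: P(θ<0.84) ≈ 0.193. Adjusting to match 0.2 gives s ≈ 82.58.
So α = 0.87·82.58 ≈ 71.84, β = 0.13·82.58 ≈ 10.73.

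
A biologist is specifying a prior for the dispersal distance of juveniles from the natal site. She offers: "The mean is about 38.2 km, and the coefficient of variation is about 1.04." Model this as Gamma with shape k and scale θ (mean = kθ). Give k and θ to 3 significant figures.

k ≈ 0.925, θ ≈ 41.3

For Gamma(k, scale θ): mean = kθ, variance = kθ², so CV = 1/√k.
CV = 1.04, hence k = 1/CV² = 0.925.
Then θ = mean/k = 38.2/0.925 = 41.3.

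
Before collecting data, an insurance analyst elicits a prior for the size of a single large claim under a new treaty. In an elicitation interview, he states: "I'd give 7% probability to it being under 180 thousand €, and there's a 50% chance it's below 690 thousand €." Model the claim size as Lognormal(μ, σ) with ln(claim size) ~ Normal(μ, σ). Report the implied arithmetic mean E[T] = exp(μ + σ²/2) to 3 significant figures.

If T ~ Lognormal(μ,σ) then ln T ~ Normal(μ,σ), so the p-quantile of ln T is μ + z_p·σ.
ln(180) = 5.193 and ln(690) = 6.537; z_{0.07} = -1.476, z_{0.5} = 0.
σ = (6.537 − 5.193)/(0 − (-1.476)) = 0.911.
μ = 5.193 − (-1.476)·0.911 = 6.537.
E[T] = exp(μ + σ²/2) = exp(6.537 + 0.4145) = 1040 thousand €.

E[T] ≈ 1040 thousand €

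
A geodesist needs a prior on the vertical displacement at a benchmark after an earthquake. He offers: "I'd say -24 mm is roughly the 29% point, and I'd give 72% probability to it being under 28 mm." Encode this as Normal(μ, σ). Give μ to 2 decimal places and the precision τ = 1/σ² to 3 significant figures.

μ = 1.33, τ = 0.000477

The p-quantile of Normal(μ,σ) is μ + z_p·σ, with z_{0.29} = -0.5534 and z_{0.72} = 0.5828.
Eliminate σ: μ = (z₂·x₁ − z₁·x₂)/(z₂ − z₁) = (0.5828·-24 − (-0.5534)·28)/1.136 = 1.33.
Then σ = (x₂ − x₁)/(z₂ − z₁) = (28 − -24)/1.136 = 45.77.
Precision τ = 1/σ² = 1/45.77² = 0.000477.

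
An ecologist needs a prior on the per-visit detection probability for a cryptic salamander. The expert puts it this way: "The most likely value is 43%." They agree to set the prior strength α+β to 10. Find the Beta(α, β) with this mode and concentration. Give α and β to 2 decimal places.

α = 4.44, β = 5.56

For α,β > 1 the Beta mode is (α−1)/(α+β−2). With α+β = 10, the mode is (α−1)/8.
Set (α−1)/8 = 0.43 → α = 1 + 0.43·8 = 4.44.
β = 10 − α = 5.56.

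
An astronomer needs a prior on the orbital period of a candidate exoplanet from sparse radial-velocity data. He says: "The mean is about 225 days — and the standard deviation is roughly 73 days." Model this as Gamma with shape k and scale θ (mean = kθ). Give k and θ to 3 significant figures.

For Gamma(k, scale θ): mean = kθ, variance = kθ², so CV = 1/√k.
CV = SD/mean = 73/225 = 0.3244, hence k = 1/CV² = 9.5.
Then θ = mean/k = 225/9.5 = 23.7.

k ≈ 9.5, θ ≈ 23.7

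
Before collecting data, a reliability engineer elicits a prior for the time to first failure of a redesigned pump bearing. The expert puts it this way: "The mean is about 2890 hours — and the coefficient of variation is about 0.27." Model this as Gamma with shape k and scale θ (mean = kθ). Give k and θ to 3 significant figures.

k ≈ 13.7, θ ≈ 211

For Gamma(k, scale θ): mean = kθ, variance = kθ², so CV = 1/√k.
CV = 0.27, hence k = 1/CV² = 13.7.
Then θ = mean/k = 2890/13.7 = 211.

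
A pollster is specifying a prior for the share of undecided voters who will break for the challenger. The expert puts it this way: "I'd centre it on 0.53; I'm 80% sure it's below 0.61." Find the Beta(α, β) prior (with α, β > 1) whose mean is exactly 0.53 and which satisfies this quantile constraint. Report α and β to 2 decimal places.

With mean 0.53 fixed, write α = 0.53s, β = 0.47s where s = α+β.
Need P(θ < 0.61) = 0.8 under Beta(0.53s, 0.47s). Normal approximation: (q−m)/√(m(1−m)/s) ≈ z_{0.8} = 0.842, so s ≈ 0.53·0.47·(0.842)²/(0.61−0.53)² = 27.6.
At s = 27.6: P(θ<0.61) ≈ 0.799. Adjusting to match 0.8 gives s ≈ 27.84.
So α = 0.53·27.84 ≈ 14.76, β = 0.47·27.84 ≈ 13.09.

α ≈ 14.76, β ≈ 13.09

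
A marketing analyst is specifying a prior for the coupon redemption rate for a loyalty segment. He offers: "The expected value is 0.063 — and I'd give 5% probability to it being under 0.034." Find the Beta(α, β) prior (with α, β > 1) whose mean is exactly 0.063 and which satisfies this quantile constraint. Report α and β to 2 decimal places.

With mean 0.063 fixed, write α = 0.063s, β = 0.937s where s = α+β.
Need P(θ < 0.034) = 0.05 under Beta(0.063s, 0.937s). Normal approximation: (q−m)/√(m(1−m)/s) ≈ z_{0.05} = -1.64, so s ≈ 0.063·0.937·(-1.64)²/(0.034−0.063)² = 189.9.
At s = 189.9: P(θ<0.034) ≈ 0.030. Adjusting to match 0.05 gives s ≈ 148.77.
So α = 0.063·148.77 ≈ 9.37, β = 0.937·148.77 ≈ 139.39.

α ≈ 9.37, β ≈ 139.39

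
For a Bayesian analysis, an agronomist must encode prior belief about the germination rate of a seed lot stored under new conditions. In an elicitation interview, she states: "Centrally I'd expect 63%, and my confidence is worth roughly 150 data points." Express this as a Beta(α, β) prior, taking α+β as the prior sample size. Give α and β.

α = 94.5, β = 55.5

Under the effective-sample-size interpretation, Beta(α, β) has prior mean α/(α+β) and prior sample size α+β.
So α+β = 150 and α/(α+β) = 0.63, giving α = 0.63·150 = 94.5 and β = 150 − 94.5 = 55.5.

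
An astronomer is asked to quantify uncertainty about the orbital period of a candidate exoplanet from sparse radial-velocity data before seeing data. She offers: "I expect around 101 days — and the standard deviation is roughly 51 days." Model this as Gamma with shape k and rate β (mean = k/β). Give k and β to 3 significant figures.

k ≈ 3.92, β ≈ 0.0388

For Gamma(k, rate β): mean = k/β, variance = k/β², so CV = 1/√k.
CV = SD/mean = 51/101 = 0.505, hence k = 1/CV² = 3.92.
Then β = k/mean = 3.92/101 = 0.0388.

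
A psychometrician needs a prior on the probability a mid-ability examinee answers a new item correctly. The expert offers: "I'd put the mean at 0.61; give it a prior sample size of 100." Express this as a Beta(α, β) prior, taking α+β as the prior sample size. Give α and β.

Under the effective-sample-size interpretation, Beta(α, β) has prior mean α/(α+β) and prior sample size α+β.
So α+β = 100 and α/(α+β) = 0.61, giving α = 0.61·100 = 61 and β = 100 − 61 = 39.

α = 61, β = 39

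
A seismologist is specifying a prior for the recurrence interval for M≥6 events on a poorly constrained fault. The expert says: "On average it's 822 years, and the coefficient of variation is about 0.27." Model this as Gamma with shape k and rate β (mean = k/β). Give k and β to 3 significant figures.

k ≈ 13.7, β ≈ 0.0167

For Gamma(k, rate β): mean = k/β, variance = k/β², so CV = 1/√k.
CV = 0.27, hence k = 1/CV² = 13.7.
Then β = k/mean = 13.7/822 = 0.0167.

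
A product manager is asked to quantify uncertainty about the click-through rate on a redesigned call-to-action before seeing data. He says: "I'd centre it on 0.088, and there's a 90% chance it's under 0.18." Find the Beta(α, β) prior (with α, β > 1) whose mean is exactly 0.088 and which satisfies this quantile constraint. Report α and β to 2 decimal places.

With mean 0.088 fixed, write α = 0.088s, β = 0.912s where s = α+β.
Need P(θ < 0.18) = 0.9 under Beta(0.088s, 0.912s). Normal approximation: (q−m)/√(m(1−m)/s) ≈ z_{0.9} = 1.28, so s ≈ 0.088·0.912·(1.28)²/(0.18−0.088)² = 15.6.
At s = 15.6: P(θ<0.18) ≈ 0.894. Adjusting to match 0.9 gives s ≈ 16.90.
So α = 0.088·16.90 ≈ 1.49, β = 0.912·16.90 ≈ 15.41.

α ≈ 1.49, β ≈ 15.41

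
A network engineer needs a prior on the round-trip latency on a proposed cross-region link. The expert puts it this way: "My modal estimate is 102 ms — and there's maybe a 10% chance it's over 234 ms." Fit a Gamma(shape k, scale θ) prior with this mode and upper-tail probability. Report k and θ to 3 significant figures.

Gamma(k,θ) with k>1 has mode (k−1)θ, so θ = 102/(k−1).
Need P(X < 234) = 0.9 with θ tied to k this way. Start at k = 2, θ = 102: P(X<234) ≈ 0.668.
Too low — raise k to concentrate. Iterating converges to k ≈ 3.79.
Then θ = 102/(3.79−1) ≈ 36.6.

k ≈ 3.79, θ ≈ 36.6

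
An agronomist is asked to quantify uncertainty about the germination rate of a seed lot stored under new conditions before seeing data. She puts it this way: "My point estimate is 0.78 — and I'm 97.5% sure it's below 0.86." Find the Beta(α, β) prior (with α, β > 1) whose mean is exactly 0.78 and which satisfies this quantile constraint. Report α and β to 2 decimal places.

With mean 0.78 fixed, write α = 0.78s, β = 0.22s where s = α+β.
Need P(θ < 0.86) = 0.975 under Beta(0.78s, 0.22s). Normal approximation: (q−m)/√(m(1−m)/s) ≈ z_{0.975} = 1.96, so s ≈ 0.78·0.22·(1.96)²/(0.86−0.78)² = 103.0.
At s = 103.0: P(θ<0.86) ≈ 0.984. Adjusting to match 0.975 gives s ≈ 87.22.
So α = 0.78·87.22 ≈ 68.03, β = 0.22·87.22 ≈ 19.19.

α ≈ 68.03, β ≈ 19.19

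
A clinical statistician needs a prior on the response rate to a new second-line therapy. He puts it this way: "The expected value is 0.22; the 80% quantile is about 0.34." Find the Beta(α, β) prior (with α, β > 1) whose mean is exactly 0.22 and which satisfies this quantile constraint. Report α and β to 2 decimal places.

α ≈ 1.55, β ≈ 5.49

With mean 0.22 fixed, write α = 0.22s, β = 0.78s where s = α+β.
Need P(θ < 0.34) = 0.8 under Beta(0.22s, 0.78s). Normal approximation: (q−m)/√(m(1−m)/s) ≈ z_{0.8} = 0.842, so s ≈ 0.22·0.78·(0.842)²/(0.34−0.22)² = 8.4.
At s = 8.4: P(θ<0.34) ≈ 0.815. Adjusting to match 0.8 gives s ≈ 7.04.
So α = 0.22·7.04 ≈ 1.55, β = 0.78·7.04 ≈ 5.49.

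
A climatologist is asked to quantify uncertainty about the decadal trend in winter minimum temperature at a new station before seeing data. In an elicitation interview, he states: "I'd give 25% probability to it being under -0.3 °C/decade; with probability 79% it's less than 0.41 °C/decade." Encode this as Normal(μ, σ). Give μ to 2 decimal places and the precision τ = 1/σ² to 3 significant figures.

μ = 0.02, τ = 4.35

For Normal(μ,σ), the p-quantile is μ + z_p·σ. Here z_{0.25} = -0.6745, z_{0.79} = 0.8064.
So -0.3 = μ − 0.6745σ and 0.41 = μ + 0.8064σ.
Subtracting: σ = (0.41 − -0.3)/(0.8064 − (-0.6745)) = 0.48.
Then μ = -0.3 − (-0.6745)·0.48 = 0.02.
Precision τ = 1/σ² = 1/0.4794² = 4.35.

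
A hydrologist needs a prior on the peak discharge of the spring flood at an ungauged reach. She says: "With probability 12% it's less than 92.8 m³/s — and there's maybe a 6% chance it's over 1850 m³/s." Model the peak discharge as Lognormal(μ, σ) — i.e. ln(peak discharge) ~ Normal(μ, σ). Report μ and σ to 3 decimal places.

μ ≈ 5.819, σ ≈ 1.096

If T ~ Lognormal(μ,σ) then ln T ~ Normal(μ,σ), so the p-quantile of ln T is μ + z_p·σ.
ln(92.8) = 4.53 and ln(1850) = 7.523; z_{0.12} = -1.175, z_{0.94} = 1.555.
σ = (7.523 − 4.53)/(1.555 − (-1.175)) = 1.096.
μ = 4.53 − (-1.175)·1.096 = 5.819.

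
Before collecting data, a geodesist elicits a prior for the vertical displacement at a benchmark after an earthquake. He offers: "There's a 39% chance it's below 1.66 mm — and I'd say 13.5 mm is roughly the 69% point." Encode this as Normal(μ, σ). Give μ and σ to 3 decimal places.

μ = 5.926, σ = 15.274

For Normal(μ,σ), the p-quantile is μ + z_p·σ. Here z_{0.39} = -0.2793, z_{0.69} = 0.4959.
So 1.66 = μ − 0.2793σ and 13.5 = μ + 0.4959σ.
Subtracting: σ = (13.5 − 1.66)/(0.4959 − (-0.2793)) = 15.274.
Then μ = 1.66 − (-0.2793)·15.274 = 5.926.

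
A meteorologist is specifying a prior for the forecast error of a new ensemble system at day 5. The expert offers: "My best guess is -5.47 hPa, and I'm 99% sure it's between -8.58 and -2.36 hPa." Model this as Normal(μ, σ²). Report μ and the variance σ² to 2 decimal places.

μ = -5.47, σ² = 1.46

A symmetric 99% interval runs μ ± z·σ with z = 2.576.
Half-width = 3.11, so σ = 3.11/2.576 = 1.207 and σ² = 1.46.
μ is the stated best guess, -5.47.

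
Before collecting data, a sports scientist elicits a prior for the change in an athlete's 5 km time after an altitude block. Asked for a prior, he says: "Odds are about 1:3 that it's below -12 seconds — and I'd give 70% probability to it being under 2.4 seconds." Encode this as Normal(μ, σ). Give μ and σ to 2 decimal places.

The p-quantile of Normal(μ,σ) is μ + z_p·σ, with z_{0.25} = -0.6745 and z_{0.7} = 0.5244.
Eliminate σ: μ = (z₂·x₁ − z₁·x₂)/(z₂ − z₁) = (0.5244·-12 − (-0.6745)·2.4)/1.199 = -3.90.
Then σ = (x₂ − x₁)/(z₂ − z₁) = (2.4 − -12)/1.199 = 12.01.

μ = -3.90, σ = 12.01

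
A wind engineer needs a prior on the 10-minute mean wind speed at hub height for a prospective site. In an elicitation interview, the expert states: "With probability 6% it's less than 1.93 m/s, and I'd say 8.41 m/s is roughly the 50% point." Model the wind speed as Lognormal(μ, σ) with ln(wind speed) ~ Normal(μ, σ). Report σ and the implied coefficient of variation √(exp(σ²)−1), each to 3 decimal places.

σ ≈ 0.947, CV ≈ 1.204

If T ~ Lognormal(μ,σ) then ln T ~ Normal(μ,σ), so the p-quantile of ln T is μ + z_p·σ.
ln(1.93) = 0.6575 and ln(8.41) = 2.129; z_{0.06} = -1.555, z_{0.5} = 0.
σ = (2.129 − 0.6575)/(0 − (-1.555)) = 0.947.
μ = 0.6575 − (-1.555)·0.947 = 2.129.
CV = √(exp(σ²)−1) = √(exp(0.8962)−1) = 1.204.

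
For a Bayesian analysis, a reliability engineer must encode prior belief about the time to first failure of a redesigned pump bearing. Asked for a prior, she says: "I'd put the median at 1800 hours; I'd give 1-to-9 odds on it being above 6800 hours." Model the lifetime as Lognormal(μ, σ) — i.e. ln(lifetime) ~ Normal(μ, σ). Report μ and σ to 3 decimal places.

μ ≈ 7.496, σ ≈ 1.037

If T ~ Lognormal(μ,σ) then ln T ~ Normal(μ,σ), so the p-quantile of ln T is μ + z_p·σ.
ln(1800) = 7.496 and ln(6800) = 8.825; z_{0.5} = 0, z_{0.9} = 1.282.
σ = (8.825 − 7.496)/(1.282 − (0)) = 1.037.
μ = 7.496 − (0)·1.037 = 7.496.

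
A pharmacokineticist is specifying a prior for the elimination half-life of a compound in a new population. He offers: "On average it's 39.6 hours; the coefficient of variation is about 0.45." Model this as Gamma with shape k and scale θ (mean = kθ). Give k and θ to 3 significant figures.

For Gamma(k, scale θ): mean = kθ, variance = kθ², so CV = 1/√k.
CV = 0.45, hence k = 1/CV² = 4.94.
Then θ = mean/k = 39.6/4.94 = 8.02.

k ≈ 4.94, θ ≈ 8.02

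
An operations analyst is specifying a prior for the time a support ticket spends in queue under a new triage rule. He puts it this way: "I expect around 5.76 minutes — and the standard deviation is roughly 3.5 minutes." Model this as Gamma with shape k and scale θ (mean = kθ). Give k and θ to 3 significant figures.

k ≈ 2.71, θ ≈ 2.13

For Gamma(k, scale θ): mean = kθ, variance = kθ², so CV = 1/√k.
CV = SD/mean = 3.5/5.76 = 0.6076, hence k = 1/CV² = 2.71.
Then θ = mean/k = 5.76/2.71 = 2.13.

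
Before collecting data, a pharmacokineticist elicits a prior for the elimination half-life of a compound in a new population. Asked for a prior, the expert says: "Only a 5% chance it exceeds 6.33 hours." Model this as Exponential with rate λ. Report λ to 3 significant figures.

λ ≈ 0.473

P(T > 6.33) = e^(−λ·6.33) = 0.05, so λ = −ln(0.05)/6.33 = 0.473.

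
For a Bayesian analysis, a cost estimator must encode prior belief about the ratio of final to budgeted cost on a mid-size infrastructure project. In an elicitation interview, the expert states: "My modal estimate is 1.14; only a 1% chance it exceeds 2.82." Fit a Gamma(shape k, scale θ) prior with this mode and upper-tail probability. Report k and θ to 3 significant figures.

Gamma(k,θ) with k>1 has mode (k−1)θ, so θ = 1.14/(k−1).
Need P(X < 2.82) = 0.99 with θ tied to k this way. Start at k = 2, θ = 1.14: P(X<2.82) ≈ 0.707.
Too low — raise k to concentrate. Iterating converges to k ≈ 6.74.
Then θ = 1.14/(6.74−1) ≈ 0.199.

k ≈ 6.74, θ ≈ 0.199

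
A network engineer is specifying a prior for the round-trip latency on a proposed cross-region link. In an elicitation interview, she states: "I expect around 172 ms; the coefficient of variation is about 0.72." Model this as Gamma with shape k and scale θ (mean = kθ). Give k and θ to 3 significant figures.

For Gamma(k, scale θ): mean = kθ, variance = kθ², so CV = 1/√k.
CV = 0.72, hence k = 1/CV² = 1.93.
Then θ = mean/k = 172/1.93 = 89.2.

k ≈ 1.93, θ ≈ 89.2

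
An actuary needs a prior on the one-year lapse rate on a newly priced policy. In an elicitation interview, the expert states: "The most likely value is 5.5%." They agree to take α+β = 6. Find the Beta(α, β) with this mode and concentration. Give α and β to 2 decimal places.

α = 1.22, β = 4.78

For α,β > 1 the Beta mode is (α−1)/(α+β−2). With α+β = 6, the mode is (α−1)/4.
Set (α−1)/4 = 0.055 → α = 1 + 0.055·4 = 1.22.
β = 6 − α = 4.78.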